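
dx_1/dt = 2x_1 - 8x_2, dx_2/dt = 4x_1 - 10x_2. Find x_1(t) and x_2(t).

Coefficient matrix A = [[2, -8], [4, -10]].
Characteristic polynomial det(A - λI) = λ^2 + 8λ + 12 = 0.
Eigenvalues λ = -6, -2.
For λ=-6: (A-λI) row 1 is [8, -8], so an eigenvector is (1, 1).
For λ=-2: (A-λI) row 1 is [4, -8], so an eigenvector is (2, 1).
General solution: K_1e^(-6t)(1,1) + K_2e^(-2t)(2,1).

x_1(t) = K_1e^(-6t) + 2K_2e^(-2t), x_2(t) = K_1e^(-6t) + K_2e^(-2t)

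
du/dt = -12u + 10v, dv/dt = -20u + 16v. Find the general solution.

Coefficient matrix A = [[-12, 10], [-20, 16]].
Characteristic polynomial det(A - λI) = λ^2 - 4λ + 8 = 0.
Eigenvalues λ = 2 ± 2i (complex conjugate pair).
For λ=2+2i: an eigenvector is (2,3) - i(1,1) = (2 - i, 3 - i).
A real fundamental pair from Re and Im of e^((2+2i)t)v: X_1 = e^(2t)(cos(2t)·(2,3) + sin(2t)·(1,1)), X_2 = e^(2t)(sin(2t)·(2,3) - cos(2t)·(1,1)).
General solution: C_1X_1 + C_2X_2.

u(t) = C_1e^(2t)sin(2t) + 2C_1e^(2t)cos(2t) + 2C_2e^(2t)sin(2t) - C_2e^(2t)cos(2t), v(t) = C_1e^(2t)sin(2t) + 3C_1e^(2t)cos(2t) + 3C_2e^(2t)sin(2t) - C_2e^(2t)cos(2t)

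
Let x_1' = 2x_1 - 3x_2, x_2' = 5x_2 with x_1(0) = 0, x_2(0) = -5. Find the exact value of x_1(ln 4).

5040

A = [[2,-3],[0,5]]; eigenvalues λ = 5, 2.
Eigenvectors: (1,-1) for λ=5, (1,0) for λ=2.
From the initial condition, c_1 = 5, c_2 = -5.
x_1(ln 4) = (5)(4^5)(1) + (-5)(4^2)(1) = 5040.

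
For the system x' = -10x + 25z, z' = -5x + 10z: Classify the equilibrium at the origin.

center

A = [[-10,25],[-5,10]]; det(A-λI) = λ^2 + 25.
λ = 0 ± 5i: zero real part.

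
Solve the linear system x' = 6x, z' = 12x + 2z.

x(t) = K_2e^(6t), z(t) = K_1e^(2t) + 3K_2e^(6t)

Coefficient matrix A = [[6, 0], [12, 2]].
Characteristic polynomial det(A - λI) = λ^2 - 8λ + 12 = 0.
Eigenvalues λ = 2, 6.
For λ=2: (A-λI) row 1 is [4, 0], so an eigenvector is (0, 1).
For λ=6: (A-λI) row 2 is [12, -4], so an eigenvector is (1, 3).
General solution: K_1e^(2t)(0,1) + K_2e^(6t)(1,3).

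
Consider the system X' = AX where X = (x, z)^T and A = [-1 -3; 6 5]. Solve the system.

Coefficient matrix A = [[-1, -3], [6, 5]].
Characteristic polynomial det(A - λI) = λ^2 - 4λ + 13 = 0.
Eigenvalues λ = 2 ± 3i (complex conjugate pair).
For λ=2+3i: an eigenvector is (0,-1) - i(1,-1) = (0 - i, -1 + i).
A real fundamental pair from Re and Im of e^((2+3i)t)v: X_1 = e^(2t)(cos(3t)·(0,-1) + sin(3t)·(1,-1)), X_2 = e^(2t)(sin(3t)·(0,-1) - cos(3t)·(1,-1)).
General solution: c_1X_1 + c_2X_2.

x(t) = c_1e^(2t)sin(3t) - c_2e^(2t)cos(3t), z(t) = -c_1e^(2t)sin(3t) - c_1e^(2t)cos(3t) - c_2e^(2t)sin(3t) + c_2e^(2t)cos(3t)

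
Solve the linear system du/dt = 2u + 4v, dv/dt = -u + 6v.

u(t) = 2C_1e^(4t) + 2C_2te^(4t) + C_2e^(4t), v(t) = C_1e^(4t) + C_2te^(4t) + C_2e^(4t)

Coefficient matrix A = [[2, 4], [-1, 6]].
Characteristic polynomial det(A - λI) = λ^2 - 8λ + 16 = 0.
Single eigenvalue λ = 4 with algebraic multiplicity 2.
Eigenvector v = (2,1); generalized eigenvector w with (A-λI)w=v is (1,1).
General solution: e^(4t)[C_1·v + C_2·(t·v + w)].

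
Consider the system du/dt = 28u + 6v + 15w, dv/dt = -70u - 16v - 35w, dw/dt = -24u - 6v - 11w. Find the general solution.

Coefficient matrix A = [[28, 6, 15], [-70, -16, -35], [-24, -6, -11]].
det(A - λI) = 0 gives eigenvalues λ = -1, -2, 4.
For λ=-1: eigenvector (3,-7,-3).
For λ=-2: eigenvector (-2,5,2).
For λ=4: eigenvector (3,-7,-2).
General solution: C_1e^(-t)(3,-7,-3) + C_2e^(-2t)(-2,5,2) + C_3e^(4t)(3,-7,-2).

u(t) = 3C_1e^(-t) - 2C_2e^(-2t) + 3C_3e^(4t), v(t) = -7C_1e^(-t) + 5C_2e^(-2t) - 7C_3e^(4t), w(t) = -3C_1e^(-t) + 2C_2e^(-2t) - 2C_3e^(4t)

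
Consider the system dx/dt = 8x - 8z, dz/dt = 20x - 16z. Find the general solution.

x(t) = -c_1e^(-4t)sin(4t) - c_1e^(-4t)cos(4t) - c_2e^(-4t)sin(4t) + c_2e^(-4t)cos(4t), z(t) = -2c_1e^(-4t)sin(4t) - c_1e^(-4t)cos(4t) - c_2e^(-4t)sin(4t) + 2c_2e^(-4t)cos(4t)

Coefficient matrix A = [[8, -8], [20, -16]].
Characteristic polynomial det(A - λI) = λ^2 + 8λ + 32 = 0.
Eigenvalues λ = -4 ± 4i (complex conjugate pair).
For λ=-4+4i: an eigenvector is (-1,-1) - i(-1,-2) = (-1 + i, -1 + 2i).
A real fundamental pair from Re and Im of e^((-4+4i)t)v: X_1 = e^(-4t)(cos(4t)·(-1,-1) + sin(4t)·(-1,-2)), X_2 = e^(-4t)(sin(4t)·(-1,-1) - cos(4t)·(-1,-2)).
General solution: c_1X_1 + c_2X_2.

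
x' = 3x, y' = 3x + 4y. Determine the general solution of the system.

Coefficient matrix A = [[3, 0], [3, 4]].
Characteristic polynomial det(A - λI) = λ^2 - 7λ + 12 = 0.
Eigenvalues λ = 3, 4.
For λ=3: (A-λI) row 2 is [3, 1], so an eigenvector is (1, -3).
For λ=4: (A-λI) row 1 is [-1, 0], so an eigenvector is (0, -1).
General solution: K_1e^(3t)(1,-3) + K_2e^(4t)(0,-1).

x(t) = K_1e^(3t), y(t) = -3K_1e^(3t) - K_2e^(4t)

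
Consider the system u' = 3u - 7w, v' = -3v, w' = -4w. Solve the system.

Coefficient matrix A = [[3, 0, -7], [0, -3, 0], [0, 0, -4]].
det(A - λI) = 0 gives eigenvalues λ = -4, 3, -3.
For λ=-4: eigenvector (1,0,1).
For λ=3: eigenvector (-1,0,0).
For λ=-3: eigenvector (0,1,0).
General solution: C_1e^(-4t)(1,0,1) + C_2e^(3t)(-1,0,0) + C_3e^(-3t)(0,1,0).

u(t) = C_1e^(-4t) - C_2e^(3t), v(t) = C_3e^(-3t), w(t) = C_1e^(-4t)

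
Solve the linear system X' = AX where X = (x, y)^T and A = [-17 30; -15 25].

x(t) = K_1e^(4t)sin(3t) - 3K_1e^(4t)cos(3t) - 3K_2e^(4t)sin(3t) - K_2e^(4t)cos(3t), y(t) = K_1e^(4t)sin(3t) - 2K_1e^(4t)cos(3t) - 2K_2e^(4t)sin(3t) - K_2e^(4t)cos(3t)

Coefficient matrix A = [[-17, 30], [-15, 25]].
Characteristic polynomial det(A - λI) = λ^2 - 8λ + 25 = 0.
Eigenvalues λ = 4 ± 3i (complex conjugate pair).
For λ=4+3i: an eigenvector is (-3,-2) - i(1,1) = (-3 - i, -2 - i).
A real fundamental pair from Re and Im of e^((4+3i)t)v: X_1 = e^(4t)(cos(3t)·(-3,-2) + sin(3t)·(1,1)), X_2 = e^(4t)(sin(3t)·(-3,-2) - cos(3t)·(1,1)).
General solution: K_1X_1 + K_2X_2.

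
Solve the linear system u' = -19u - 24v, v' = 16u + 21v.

Coefficient matrix A = [[-19, -24], [16, 21]].
Characteristic polynomial det(A - λI) = λ^2 - 2λ - 15 = 0.
Eigenvalues λ = -3, 5.
For λ=-3: (A-λI) row 1 is [-16, -24], so an eigenvector is (-3, 2).
For λ=5: (A-λI) row 1 is [-24, -24], so an eigenvector is (-1, 1).
General solution: K_1e^(-3t)(-3,2) + K_2e^(5t)(-1,1).

u(t) = -3K_1e^(-3t) - K_2e^(5t), v(t) = 2K_1e^(-3t) + K_2e^(5t)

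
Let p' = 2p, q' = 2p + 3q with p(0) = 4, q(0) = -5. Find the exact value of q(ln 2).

-8

A = [[2,0],[2,3]]; eigenvalues λ = 2, 3.
Eigenvectors: (-1,2) for λ=2, (0,1) for λ=3.
From the initial condition, c_1 = -4, c_2 = 3.
q(ln 2) = (-4)(2^2)(2) + (3)(2^3)(1) = -8.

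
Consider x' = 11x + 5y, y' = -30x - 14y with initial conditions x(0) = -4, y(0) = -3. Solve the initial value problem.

Coefficient matrix A = [[11, 5], [-30, -14]].
Characteristic polynomial det(A - λI) = λ^2 + 3λ - 4 = 0.
Eigenvalues λ = -4, 1.
For λ=-4: (A-λI) row 1 is [15, 5], so an eigenvector is (-1, 3).
For λ=1: (A-λI) row 1 is [10, 5], so an eigenvector is (-1, 2).
General solution: C_1e^(-4t)(-1,3) + C_2e^(t)(-1,2).
Applying x(0)=-4, y(0)=-3 gives C_1=-11, C_2=15.

x(t) = -15e^(t) + 11e^(-4t), y(t) = 30e^(t) - 33e^(-4t)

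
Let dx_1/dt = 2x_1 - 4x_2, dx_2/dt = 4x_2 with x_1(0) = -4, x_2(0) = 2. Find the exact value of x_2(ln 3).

A = [[2,-4],[0,4]]; eigenvalues λ = 4, 2.
Eigenvectors: (2,-1) for λ=4, (1,0) for λ=2.
From the initial condition, c_1 = -2, c_2 = 0.
x_2(ln 3) = (-2)(3^4)(-1) + (0)(3^2)(0) = 162.

162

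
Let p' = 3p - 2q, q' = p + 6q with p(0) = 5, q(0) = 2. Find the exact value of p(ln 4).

A = [[3,-2],[1,6]]; eigenvalues λ = 5, 4.
Eigenvectors: (1,-1) for λ=5, (-2,1) for λ=4.
From the initial condition, c_1 = -9, c_2 = -7.
p(ln 4) = (-9)(4^5)(1) + (-7)(4^4)(-2) = -5632.

-5632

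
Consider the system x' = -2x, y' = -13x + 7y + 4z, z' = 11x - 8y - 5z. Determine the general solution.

x(t) = c_2e^(-2t), y(t) = c_1e^(-t) + c_2e^(-2t) + c_3e^(3t), z(t) = -2c_1e^(-t) + c_2e^(-2t) - c_3e^(3t)

Coefficient matrix A = [[-2, 0, 0], [-13, 7, 4], [11, -8, -5]].
det(A - λI) = 0 gives eigenvalues λ = -1, -2, 3.
For λ=-1: eigenvector (0,1,-2).
For λ=-2: eigenvector (1,1,1).
For λ=3: eigenvector (0,1,-1).
General solution: c_1e^(-t)(0,1,-2) + c_2e^(-2t)(1,1,1) + c_3e^(3t)(0,1,-1).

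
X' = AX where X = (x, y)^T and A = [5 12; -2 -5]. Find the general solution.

x(t) = 3C_1e^(t) + 2C_2e^(-t), y(t) = -C_1e^(t) - C_2e^(-t)

Coefficient matrix A = [[5, 12], [-2, -5]].
Characteristic polynomial det(A - λI) = λ^2 - 1 = 0.
Eigenvalues λ = 1, -1.
For λ=1: (A-λI) row 1 is [4, 12], so an eigenvector is (3, -1).
For λ=-1: (A-λI) row 1 is [6, 12], so an eigenvector is (2, -1).
General solution: C_1e^(t)(3,-1) + C_2e^(-t)(2,-1).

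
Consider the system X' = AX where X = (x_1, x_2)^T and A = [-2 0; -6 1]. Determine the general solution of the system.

x_1(t) = -c_1e^(-2t), x_2(t) = -2c_1e^(-2t) + c_2e^(t)

Coefficient matrix A = [[-2, 0], [-6, 1]].
Characteristic polynomial det(A - λI) = λ^2 + λ - 2 = 0.
Eigenvalues λ = -2, 1.
For λ=-2: (A-λI) row 2 is [-6, 3], so an eigenvector is (-1, -2).
For λ=1: (A-λI) row 1 is [-3, 0], so an eigenvector is (0, 1).
General solution: c_1e^(-2t)(-1,-2) + c_2e^(t)(0,1).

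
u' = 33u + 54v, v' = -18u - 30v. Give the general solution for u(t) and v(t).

Coefficient matrix A = [[33, 54], [-18, -30]].
Characteristic polynomial det(A - λI) = λ^2 - 3λ - 18 = 0.
Eigenvalues λ = -3, 6.
For λ=-3: (A-λI) row 1 is [36, 54], so an eigenvector is (-3, 2).
For λ=6: (A-λI) row 1 is [27, 54], so an eigenvector is (2, -1).
General solution: c_1e^(-3t)(-3,2) + c_2e^(6t)(2,-1).

u(t) = -3c_1e^(-3t) + 2c_2e^(6t), v(t) = 2c_1e^(-3t) - c_2e^(6t)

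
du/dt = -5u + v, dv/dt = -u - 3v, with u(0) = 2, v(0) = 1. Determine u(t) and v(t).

Coefficient matrix A = [[-5, 1], [-1, -3]].
Characteristic polynomial det(A - λI) = λ^2 + 8λ + 16 = 0.
Single eigenvalue λ = -4 with algebraic multiplicity 2.
Eigenvector v = (1,1); generalized eigenvector w with (A-λI)w=v is (1,2).
General solution: e^(-4t)[C_1·v + C_2·(t·v + w)].
Applying u(0)=2, v(0)=1 gives C_1=3, C_2=-1.

u(t) = -te^(-4t) + 2e^(-4t), v(t) = -te^(-4t) + e^(-4t)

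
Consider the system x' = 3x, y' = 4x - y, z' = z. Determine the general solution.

Coefficient matrix A = [[3, 0, 0], [4, -1, 0], [0, 0, 1]].
det(A - λI) = 0 gives eigenvalues λ = 3, -1, 1.
For λ=3: eigenvector (1,1,0).
For λ=-1: eigenvector (0,1,0).
For λ=1: eigenvector (0,0,1).
General solution: c_1e^(3t)(1,1,0) + c_2e^(-t)(0,1,0) + c_3e^(t)(0,0,1).

x(t) = c_1e^(3t), y(t) = c_1e^(3t) + c_2e^(-t), z(t) = c_3e^(t)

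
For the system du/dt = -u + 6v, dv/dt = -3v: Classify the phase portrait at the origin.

stable node

A = [[-1,6],[0,-3]]; det(A-λI) = λ^2 + 4λ + 3.
λ = -1, -3: both negative.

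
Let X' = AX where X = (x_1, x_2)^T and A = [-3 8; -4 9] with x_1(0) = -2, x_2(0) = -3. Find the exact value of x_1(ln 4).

A = [[-3,8],[-4,9]]; eigenvalues λ = 1, 5.
Eigenvectors: (2,1) for λ=1, (-1,-1) for λ=5.
From the initial condition, c_1 = 1, c_2 = 4.
x_1(ln 4) = (1)(4^1)(2) + (4)(4^5)(-1) = -4088.

-4088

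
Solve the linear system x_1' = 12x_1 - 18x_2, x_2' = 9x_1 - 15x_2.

Coefficient matrix A = [[12, -18], [9, -15]].
Characteristic polynomial det(A - λI) = λ^2 + 3λ - 18 = 0.
Eigenvalues λ = -6, 3.
For λ=-6: (A-λI) row 1 is [18, -18], so an eigenvector is (-1, -1).
For λ=3: (A-λI) row 1 is [9, -18], so an eigenvector is (2, 1).
General solution: C_1e^(-6t)(-1,-1) + C_2e^(3t)(2,1).

x_1(t) = -C_1e^(-6t) + 2C_2e^(3t), x_2(t) = -C_1e^(-6t) + C_2e^(3t)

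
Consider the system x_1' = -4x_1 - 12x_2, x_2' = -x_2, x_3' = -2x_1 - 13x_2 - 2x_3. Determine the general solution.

x_1(t) = K_1e^(-4t) - 4K_2e^(-t), x_2(t) = K_2e^(-t), x_3(t) = K_1e^(-4t) - 5K_2e^(-t) + K_3e^(-2t)

Coefficient matrix A = [[-4, -12, 0], [0, -1, 0], [-2, -13, -2]].
det(A - λI) = 0 gives eigenvalues λ = -4, -1, -2.
For λ=-4: eigenvector (1,0,1).
For λ=-1: eigenvector (-4,1,-5).
For λ=-2: eigenvector (0,0,1).
General solution: K_1e^(-4t)(1,0,1) + K_2e^(-t)(-4,1,-5) + K_3e^(-2t)(0,0,1).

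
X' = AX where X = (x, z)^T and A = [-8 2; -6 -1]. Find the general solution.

Coefficient matrix A = [[-8, 2], [-6, -1]].
Characteristic polynomial det(A - λI) = λ^2 + 9λ + 20 = 0.
Eigenvalues λ = -5, -4.
For λ=-5: (A-λI) row 1 is [-3, 2], so an eigenvector is (-2, -3).
For λ=-4: (A-λI) row 1 is [-4, 2], so an eigenvector is (1, 2).
General solution: K_1e^(-5t)(-2,-3) + K_2e^(-4t)(1,2).

x(t) = -2K_1e^(-5t) + K_2e^(-4t), z(t) = -3K_1e^(-5t) + 2K_2e^(-4t)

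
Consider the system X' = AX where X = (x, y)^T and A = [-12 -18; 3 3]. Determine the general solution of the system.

x(t) = 3c_1e^(-6t) + 2c_2e^(-3t), y(t) = -c_1e^(-6t) - c_2e^(-3t)

Coefficient matrix A = [[-12, -18], [3, 3]].
Characteristic polynomial det(A - λI) = λ^2 + 9λ + 18 = 0.
Eigenvalues λ = -6, -3.
For λ=-6: (A-λI) row 1 is [-6, -18], so an eigenvector is (3, -1).
For λ=-3: (A-λI) row 1 is [-9, -18], so an eigenvector is (2, -1).
General solution: c_1e^(-6t)(3,-1) + c_2e^(-3t)(2,-1).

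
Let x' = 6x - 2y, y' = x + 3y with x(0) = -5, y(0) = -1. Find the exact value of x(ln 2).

-208

A = [[6,-2],[1,3]]; eigenvalues λ = 5, 4.
Eigenvectors: (-2,-1) for λ=5, (-1,-1) for λ=4.
From the initial condition, c_1 = 4, c_2 = -3.
x(ln 2) = (4)(2^5)(-2) + (-3)(2^4)(-1) = -208.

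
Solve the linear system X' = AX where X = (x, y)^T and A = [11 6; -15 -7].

x(t) = -c_1e^(2t)sin(3t) + c_1e^(2t)cos(3t) + c_2e^(2t)sin(3t) + c_2e^(2t)cos(3t), y(t) = c_1e^(2t)sin(3t) - 2c_1e^(2t)cos(3t) - 2c_2e^(2t)sin(3t) - c_2e^(2t)cos(3t)

Coefficient matrix A = [[11, 6], [-15, -7]].
Characteristic polynomial det(A - λI) = λ^2 - 4λ + 13 = 0.
Eigenvalues λ = 2 ± 3i (complex conjugate pair).
For λ=2+3i: an eigenvector is (1,-2) - i(-1,1) = (1 + i, -2 - i).
A real fundamental pair from Re and Im of e^((2+3i)t)v: X_1 = e^(2t)(cos(3t)·(1,-2) + sin(3t)·(-1,1)), X_2 = e^(2t)(sin(3t)·(1,-2) - cos(3t)·(-1,1)).
General solution: c_1X_1 + c_2X_2.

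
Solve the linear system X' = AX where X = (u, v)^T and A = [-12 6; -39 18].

Coefficient matrix A = [[-12, 6], [-39, 18]].
Characteristic polynomial det(A - λI) = λ^2 - 6λ + 18 = 0.
Eigenvalues λ = 3 ± 3i (complex conjugate pair).
For λ=3+3i: an eigenvector is (1,2) - i(-1,-3) = (1 + i, 2 + 3i).
A real fundamental pair from Re and Im of e^((3+3i)t)v: X_1 = e^(3t)(cos(3t)·(1,2) + sin(3t)·(-1,-3)), X_2 = e^(3t)(sin(3t)·(1,2) - cos(3t)·(-1,-3)).
General solution: K_1X_1 + K_2X_2.

u(t) = -K_1e^(3t)sin(3t) + K_1e^(3t)cos(3t) + K_2e^(3t)sin(3t) + K_2e^(3t)cos(3t), v(t) = -3K_1e^(3t)sin(3t) + 2K_1e^(3t)cos(3t) + 2K_2e^(3t)sin(3t) + 3K_2e^(3t)cos(3t)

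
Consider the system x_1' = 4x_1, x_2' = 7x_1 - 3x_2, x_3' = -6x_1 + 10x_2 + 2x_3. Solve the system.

Coefficient matrix A = [[4, 0, 0], [7, -3, 0], [-6, 10, 2]].
det(A - λI) = 0 gives eigenvalues λ = 4, -3, 2.
For λ=4: eigenvector (1,1,2).
For λ=-3: eigenvector (0,1,-2).
For λ=2: eigenvector (0,0,1).
General solution: K_1e^(4t)(1,1,2) + K_2e^(-3t)(0,1,-2) + K_3e^(2t)(0,0,1).

x_1(t) = K_1e^(4t), x_2(t) = K_1e^(4t) + K_2e^(-3t), x_3(t) = 2K_1e^(4t) - 2K_2e^(-3t) + K_3e^(2t)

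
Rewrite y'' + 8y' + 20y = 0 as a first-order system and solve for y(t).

Let x_1 = y, x_2 = y'. Then x_1' = x_2 and x_2' = -20x_1 - 8x_2.
A = [[0,1],[-20,-8]]; det(A-λI) = λ^2 + 8λ + 20.
Eigenvalues λ = -4 ± 2i.

y(t) = K_1e^(-4t)cos(2t) + K_2e^(-4t)sin(2t)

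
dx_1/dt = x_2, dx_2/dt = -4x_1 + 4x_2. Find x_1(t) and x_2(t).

x_1(t) = K_1e^(2t) + K_2te^(2t) - 2K_2e^(2t), x_2(t) = 2K_1e^(2t) + 2K_2te^(2t) - 3K_2e^(2t)

Coefficient matrix A = [[0, 1], [-4, 4]].
Characteristic polynomial det(A - λI) = λ^2 - 4λ + 4 = 0.
Single eigenvalue λ = 2 with algebraic multiplicity 2.
Eigenvector v = (1,2); generalized eigenvector w with (A-λI)w=v is (-2,-3).
General solution: e^(2t)[K_1·v + K_2·(t·v + w)].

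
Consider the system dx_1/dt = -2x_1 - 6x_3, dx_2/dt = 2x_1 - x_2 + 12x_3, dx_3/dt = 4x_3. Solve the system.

x_1(t) = C_1e^(-2t) - C_3e^(4t), x_2(t) = -2C_1e^(-2t) + C_2e^(-t) + 2C_3e^(4t), x_3(t) = C_3e^(4t)

Coefficient matrix A = [[-2, 0, -6], [2, -1, 12], [0, 0, 4]].
det(A - λI) = 0 gives eigenvalues λ = -2, -1, 4.
For λ=-2: eigenvector (1,-2,0).
For λ=-1: eigenvector (0,1,0).
For λ=4: eigenvector (-1,2,1).
General solution: C_1e^(-2t)(1,-2,0) + C_2e^(-t)(0,1,0) + C_3e^(4t)(-1,2,1).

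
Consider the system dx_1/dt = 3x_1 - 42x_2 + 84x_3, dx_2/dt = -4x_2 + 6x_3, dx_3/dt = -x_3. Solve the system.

Coefficient matrix A = [[3, -42, 84], [0, -4, 6], [0, 0, -1]].
det(A - λI) = 0 gives eigenvalues λ = 3, -1, -4.
For λ=3: eigenvector (1,0,0).
For λ=-1: eigenvector (0,2,1).
For λ=-4: eigenvector (6,1,0).
General solution: K_1e^(3t)(1,0,0) + K_2e^(-t)(0,2,1) + K_3e^(-4t)(6,1,0).

x_1(t) = K_1e^(3t) + 6K_3e^(-4t), x_2(t) = 2K_2e^(-t) + K_3e^(-4t), x_3(t) = K_2e^(-t)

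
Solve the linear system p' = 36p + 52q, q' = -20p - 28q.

p(t) = -3K_1e^(4t)sin(4t) - 2K_1e^(4t)cos(4t) - 2K_2e^(4t)sin(4t) + 3K_2e^(4t)cos(4t), q(t) = 2K_1e^(4t)sin(4t) + K_1e^(4t)cos(4t) + K_2e^(4t)sin(4t) - 2K_2e^(4t)cos(4t)

Coefficient matrix A = [[36, 52], [-20, -28]].
Characteristic polynomial det(A - λI) = λ^2 - 8λ + 32 = 0.
Eigenvalues λ = 4 ± 4i (complex conjugate pair).
For λ=4+4i: an eigenvector is (-2,1) - i(-3,2) = (-2 + 3i, 1 - 2i).
A real fundamental pair from Re and Im of e^((4+4i)t)v: X_1 = e^(4t)(cos(4t)·(-2,1) + sin(4t)·(-3,2)), X_2 = e^(4t)(sin(4t)·(-2,1) - cos(4t)·(-3,2)).
General solution: K_1X_1 + K_2X_2.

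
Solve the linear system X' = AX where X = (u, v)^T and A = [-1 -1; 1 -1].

Coefficient matrix A = [[-1, -1], [1, -1]].
Characteristic polynomial det(A - λI) = λ^2 + 2λ + 2 = 0.
Eigenvalues λ = -1 ± i (complex conjugate pair).
For λ=-1+i: an eigenvector is (0,-1) - i(1,0) = (0 - i, -1).
A real fundamental pair from Re and Im of e^((-1+i)t)v: X_1 = e^(-t)(cos(t)·(0,-1) + sin(t)·(1,0)), X_2 = e^(-t)(sin(t)·(0,-1) - cos(t)·(1,0)).
General solution: K_1X_1 + K_2X_2.

u(t) = K_1e^(-t)sin(t) - K_2e^(-t)cos(t), v(t) = -K_1e^(-t)cos(t) - K_2e^(-t)sin(t)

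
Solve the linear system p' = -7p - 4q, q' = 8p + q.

p(t) = c_1e^(-3t)cos(4t) + c_2e^(-3t)sin(4t), q(t) = c_1e^(-3t)sin(4t) - c_1e^(-3t)cos(4t) - c_2e^(-3t)sin(4t) - c_2e^(-3t)cos(4t)

Coefficient matrix A = [[-7, -4], [8, 1]].
Characteristic polynomial det(A - λI) = λ^2 + 6λ + 25 = 0.
Eigenvalues λ = -3 ± 4i (complex conjugate pair).
For λ=-3+4i: an eigenvector is (1,-1) - i(0,1) = (1, -1 - i).
A real fundamental pair from Re and Im of e^((-3+4i)t)v: X_1 = e^(-3t)(cos(4t)·(1,-1) + sin(4t)·(0,1)), X_2 = e^(-3t)(sin(4t)·(1,-1) - cos(4t)·(0,1)).
General solution: c_1X_1 + c_2X_2.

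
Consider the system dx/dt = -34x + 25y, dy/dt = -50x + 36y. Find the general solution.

Coefficient matrix A = [[-34, 25], [-50, 36]].
Characteristic polynomial det(A - λI) = λ^2 - 2λ + 26 = 0.
Eigenvalues λ = 1 ± 5i (complex conjugate pair).
For λ=1+5i: an eigenvector is (-2,-3) - i(-1,-1) = (-2 + i, -3 + i).
A real fundamental pair from Re and Im of e^((1+5i)t)v: X_1 = e^(t)(cos(5t)·(-2,-3) + sin(5t)·(-1,-1)), X_2 = e^(t)(sin(5t)·(-2,-3) - cos(5t)·(-1,-1)).
General solution: K_1X_1 + K_2X_2.

x(t) = -K_1e^(t)sin(5t) - 2K_1e^(t)cos(5t) - 2K_2e^(t)sin(5t) + K_2e^(t)cos(5t), y(t) = -K_1e^(t)sin(5t) - 3K_1e^(t)cos(5t) - 3K_2e^(t)sin(5t) + K_2e^(t)cos(5t)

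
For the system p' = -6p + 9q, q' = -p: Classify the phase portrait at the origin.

A = [[-6,9],[-1,0]]; det(A-λI) = λ^2 + 6λ + 9.
repeated λ = -3 with a single eigenvector.

stable improper node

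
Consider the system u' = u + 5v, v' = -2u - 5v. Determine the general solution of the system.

u(t) = 2c_1e^(-2t)sin(t) - c_1e^(-2t)cos(t) - c_2e^(-2t)sin(t) - 2c_2e^(-2t)cos(t), v(t) = -c_1e^(-2t)sin(t) + c_1e^(-2t)cos(t) + c_2e^(-2t)sin(t) + c_2e^(-2t)cos(t)

Coefficient matrix A = [[1, 5], [-2, -5]].
Characteristic polynomial det(A - λI) = λ^2 + 4λ + 5 = 0.
Eigenvalues λ = -2 ± i (complex conjugate pair).
For λ=-2+i: an eigenvector is (-1,1) - i(2,-1) = (-1 - 2i, 1 + i).
A real fundamental pair from Re and Im of e^((-2+i)t)v: X_1 = e^(-2t)(cos(t)·(-1,1) + sin(t)·(2,-1)), X_2 = e^(-2t)(sin(t)·(-1,1) - cos(t)·(2,-1)).
General solution: c_1X_1 + c_2X_2.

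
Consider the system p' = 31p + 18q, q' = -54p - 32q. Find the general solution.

Coefficient matrix A = [[31, 18], [-54, -32]].
Characteristic polynomial det(A - λI) = λ^2 + λ - 20 = 0.
Eigenvalues λ = -5, 4.
For λ=-5: (A-λI) row 1 is [36, 18], so an eigenvector is (1, -2).
For λ=4: (A-λI) row 1 is [27, 18], so an eigenvector is (-2, 3).
General solution: K_1e^(-5t)(1,-2) + K_2e^(4t)(-2,3).

p(t) = K_1e^(-5t) - 2K_2e^(4t), q(t) = -2K_1e^(-5t) + 3K_2e^(4t)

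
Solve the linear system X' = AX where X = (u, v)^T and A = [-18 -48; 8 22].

u(t) = -3C_1e^(-2t) - 2C_2e^(6t), v(t) = C_1e^(-2t) + C_2e^(6t)

Coefficient matrix A = [[-18, -48], [8, 22]].
Characteristic polynomial det(A - λI) = λ^2 - 4λ - 12 = 0.
Eigenvalues λ = -2, 6.
For λ=-2: (A-λI) row 1 is [-16, -48], so an eigenvector is (-3, 1).
For λ=6: (A-λI) row 1 is [-24, -48], so an eigenvector is (-2, 1).
General solution: C_1e^(-2t)(-3,1) + C_2e^(6t)(-2,1).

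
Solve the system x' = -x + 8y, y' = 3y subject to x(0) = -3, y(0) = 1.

x(t) = 2e^(3t) - 5e^(-t), y(t) = e^(3t)

Coefficient matrix A = [[-1, 8], [0, 3]].
Characteristic polynomial det(A - λI) = λ^2 - 2λ - 3 = 0.
Eigenvalues λ = 3, -1.
For λ=3: (A-λI) row 1 is [-4, 8], so an eigenvector is (2, 1).
For λ=-1: (A-λI) row 1 is [0, 8], so an eigenvector is (-1, 0).
General solution: C_1e^(3t)(2,1) + C_2e^(-t)(-1,0).
Applying x(0)=-3, y(0)=1 gives C_1=1, C_2=5.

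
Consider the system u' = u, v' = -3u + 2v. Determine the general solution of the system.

u(t) = c_1e^(t), v(t) = 3c_1e^(t) + c_2e^(2t)

Coefficient matrix A = [[1, 0], [-3, 2]].
Characteristic polynomial det(A - λI) = λ^2 - 3λ + 2 = 0.
Eigenvalues λ = 1, 2.
For λ=1: (A-λI) row 2 is [-3, 1], so an eigenvector is (1, 3).
For λ=2: (A-λI) row 1 is [-1, 0], so an eigenvector is (0, 1).
General solution: c_1e^(t)(1,3) + c_2e^(2t)(0,1).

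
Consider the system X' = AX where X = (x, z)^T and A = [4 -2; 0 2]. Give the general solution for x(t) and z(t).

Coefficient matrix A = [[4, -2], [0, 2]].
Characteristic polynomial det(A - λI) = λ^2 - 6λ + 8 = 0.
Eigenvalues λ = 2, 4.
For λ=2: (A-λI) row 1 is [2, -2], so an eigenvector is (-1, -1).
For λ=4: (A-λI) row 1 is [0, -2], so an eigenvector is (1, 0).
General solution: c_1e^(2t)(-1,-1) + c_2e^(4t)(1,0).

x(t) = -c_1e^(2t) + c_2e^(4t), z(t) = -c_1e^(2t)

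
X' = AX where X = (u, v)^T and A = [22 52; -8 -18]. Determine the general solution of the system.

u(t) = -3K_1e^(2t)sin(4t) + 2K_1e^(2t)cos(4t) + 2K_2e^(2t)sin(4t) + 3K_2e^(2t)cos(4t), v(t) = K_1e^(2t)sin(4t) - K_1e^(2t)cos(4t) - K_2e^(2t)sin(4t) - K_2e^(2t)cos(4t)

Coefficient matrix A = [[22, 52], [-8, -18]].
Characteristic polynomial det(A - λI) = λ^2 - 4λ + 20 = 0.
Eigenvalues λ = 2 ± 4i (complex conjugate pair).
For λ=2+4i: an eigenvector is (2,-1) - i(-3,1) = (2 + 3i, -1 - i).
A real fundamental pair from Re and Im of e^((2+4i)t)v: X_1 = e^(2t)(cos(4t)·(2,-1) + sin(4t)·(-3,1)), X_2 = e^(2t)(sin(4t)·(2,-1) - cos(4t)·(-3,1)).
General solution: K_1X_1 + K_2X_2.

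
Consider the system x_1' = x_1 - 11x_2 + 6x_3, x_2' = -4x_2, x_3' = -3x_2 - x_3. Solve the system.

Coefficient matrix A = [[1, -11, 6], [0, -4, 0], [0, -3, -1]].
det(A - λI) = 0 gives eigenvalues λ = -1, -4, 1.
For λ=-1: eigenvector (-3,0,1).
For λ=-4: eigenvector (1,1,1).
For λ=1: eigenvector (1,0,0).
General solution: K_1e^(-t)(-3,0,1) + K_2e^(-4t)(1,1,1) + K_3e^(t)(1,0,0).

x_1(t) = -3K_1e^(-t) + K_2e^(-4t) + K_3e^(t), x_2(t) = K_2e^(-4t), x_3(t) = K_1e^(-t) + K_2e^(-4t)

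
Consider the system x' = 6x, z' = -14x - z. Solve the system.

Coefficient matrix A = [[6, 0], [-14, -1]].
Characteristic polynomial det(A - λI) = λ^2 - 5λ - 6 = 0.
Eigenvalues λ = -1, 6.
For λ=-1: (A-λI) row 1 is [7, 0], so an eigenvector is (0, 1).
For λ=6: (A-λI) row 2 is [-14, -7], so an eigenvector is (-1, 2).
General solution: c_1e^(-t)(0,1) + c_2e^(6t)(-1,2).

x(t) = -c_2e^(6t), z(t) = c_1e^(-t) + 2c_2e^(6t)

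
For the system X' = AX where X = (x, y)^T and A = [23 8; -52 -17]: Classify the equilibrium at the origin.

unstable spiral

A = [[23,8],[-52,-17]]; det(A-λI) = λ^2 - 6λ + 25.
λ = 3 ± 4i: positive real part.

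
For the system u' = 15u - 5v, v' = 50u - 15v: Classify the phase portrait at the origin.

center

A = [[15,-5],[50,-15]]; det(A-λI) = λ^2 + 25.
λ = 0 ± 5i: zero real part.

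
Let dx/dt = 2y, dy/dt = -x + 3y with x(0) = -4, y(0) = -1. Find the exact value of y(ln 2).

A = [[0,2],[-1,3]]; eigenvalues λ = 1, 2.
Eigenvectors: (2,1) for λ=1, (1,1) for λ=2.
From the initial condition, c_1 = -3, c_2 = 2.
y(ln 2) = (-3)(2^1)(1) + (2)(2^2)(1) = 2.

2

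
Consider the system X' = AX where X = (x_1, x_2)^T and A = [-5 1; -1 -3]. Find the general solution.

x_1(t) = c_1e^(-4t) + c_2te^(-4t) - 3c_2e^(-4t), x_2(t) = c_1e^(-4t) + c_2te^(-4t) - 2c_2e^(-4t)

Coefficient matrix A = [[-5, 1], [-1, -3]].
Characteristic polynomial det(A - λI) = λ^2 + 8λ + 16 = 0.
Single eigenvalue λ = -4 with algebraic multiplicity 2.
Eigenvector v = (1,1); generalized eigenvector w with (A-λI)w=v is (-3,-2).
General solution: e^(-4t)[c_1·v + c_2·(t·v + w)].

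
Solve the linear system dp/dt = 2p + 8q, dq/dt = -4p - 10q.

p(t) = 2C_1e^(-2t) + C_2e^(-6t), q(t) = -C_1e^(-2t) - C_2e^(-6t)

Coefficient matrix A = [[2, 8], [-4, -10]].
Characteristic polynomial det(A - λI) = λ^2 + 8λ + 12 = 0.
Eigenvalues λ = -2, -6.
For λ=-2: (A-λI) row 1 is [4, 8], so an eigenvector is (2, -1).
For λ=-6: (A-λI) row 1 is [8, 8], so an eigenvector is (1, -1).
General solution: C_1e^(-2t)(2,-1) + C_2e^(-6t)(1,-1).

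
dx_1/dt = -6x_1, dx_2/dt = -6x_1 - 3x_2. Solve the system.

Coefficient matrix A = [[-6, 0], [-6, -3]].
Characteristic polynomial det(A - λI) = λ^2 + 9λ + 18 = 0.
Eigenvalues λ = -6, -3.
For λ=-6: (A-λI) row 2 is [-6, 3], so an eigenvector is (-1, -2).
For λ=-3: (A-λI) row 1 is [-3, 0], so an eigenvector is (0, -1).
General solution: c_1e^(-6t)(-1,-2) + c_2e^(-3t)(0,-1).

x_1(t) = -c_1e^(-6t), x_2(t) = -2c_1e^(-6t) - c_2e^(-3t)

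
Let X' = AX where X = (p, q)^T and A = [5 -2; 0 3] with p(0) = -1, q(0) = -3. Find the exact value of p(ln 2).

40

A = [[5,-2],[0,3]]; eigenvalues λ = 3, 5.
Eigenvectors: (-1,-1) for λ=3, (1,0) for λ=5.
From the initial condition, c_1 = 3, c_2 = 2.
p(ln 2) = (3)(2^3)(-1) + (2)(2^5)(1) = 40.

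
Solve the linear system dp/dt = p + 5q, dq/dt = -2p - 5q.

p(t) = c_1e^(-2t)sin(t) + 2c_1e^(-2t)cos(t) + 2c_2e^(-2t)sin(t) - c_2e^(-2t)cos(t), q(t) = -c_1e^(-2t)sin(t) - c_1e^(-2t)cos(t) - c_2e^(-2t)sin(t) + c_2e^(-2t)cos(t)

Coefficient matrix A = [[1, 5], [-2, -5]].
Characteristic polynomial det(A - λI) = λ^2 + 4λ + 5 = 0.
Eigenvalues λ = -2 ± i (complex conjugate pair).
For λ=-2+i: an eigenvector is (2,-1) - i(1,-1) = (2 - i, -1 + i).
A real fundamental pair from Re and Im of e^((-2+i)t)v: X_1 = e^(-2t)(cos(t)·(2,-1) + sin(t)·(1,-1)), X_2 = e^(-2t)(sin(t)·(2,-1) - cos(t)·(1,-1)).
General solution: c_1X_1 + c_2X_2.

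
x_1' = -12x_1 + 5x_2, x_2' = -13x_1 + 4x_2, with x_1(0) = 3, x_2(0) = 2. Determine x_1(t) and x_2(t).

x_1(t) = -14e^(-4t)sin(t) + 3e^(-4t)cos(t), x_2(t) = -23e^(-4t)sin(t) + 2e^(-4t)cos(t)

Coefficient matrix A = [[-12, 5], [-13, 4]].
Characteristic polynomial det(A - λI) = λ^2 + 8λ + 17 = 0.
Eigenvalues λ = -4 ± i (complex conjugate pair).
For λ=-4+i: an eigenvector is (1,2) - i(2,3) = (1 - 2i, 2 - 3i).
A real fundamental pair from Re and Im of e^((-4+i)t)v: X_1 = e^(-4t)(cos(t)·(1,2) + sin(t)·(2,3)), X_2 = e^(-4t)(sin(t)·(1,2) - cos(t)·(2,3)).
General solution: K_1X_1 + K_2X_2.
Applying x_1(0)=3, x_2(0)=2 gives K_1=-5, K_2=-4.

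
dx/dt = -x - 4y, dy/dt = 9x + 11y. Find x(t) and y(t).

x(t) = -2c_1e^(5t) - 2c_2te^(5t) - c_2e^(5t), y(t) = 3c_1e^(5t) + 3c_2te^(5t) + 2c_2e^(5t)

Coefficient matrix A = [[-1, -4], [9, 11]].
Characteristic polynomial det(A - λI) = λ^2 - 10λ + 25 = 0.
Single eigenvalue λ = 5 with algebraic multiplicity 2.
Eigenvector v = (-2,3); generalized eigenvector w with (A-λI)w=v is (-1,2).
General solution: e^(5t)[c_1·v + c_2·(t·v + w)].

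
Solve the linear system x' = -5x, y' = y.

Coefficient matrix A = [[-5, 0], [0, 1]].
Characteristic polynomial det(A - λI) = λ^2 + 4λ - 5 = 0.
Eigenvalues λ = 1, -5.
For λ=1: (A-λI) row 1 is [-6, 0], so an eigenvector is (0, 1).
For λ=-5: (A-λI) row 2 is [0, 6], so an eigenvector is (-1, 0).
General solution: C_1e^(t)(0,1) + C_2e^(-5t)(-1,0).

x(t) = -C_2e^(-5t), y(t) = C_1e^(t)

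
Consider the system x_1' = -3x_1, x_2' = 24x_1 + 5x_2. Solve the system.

Coefficient matrix A = [[-3, 0], [24, 5]].
Characteristic polynomial det(A - λI) = λ^2 - 2λ - 15 = 0.
Eigenvalues λ = -3, 5.
For λ=-3: (A-λI) row 2 is [24, 8], so an eigenvector is (-1, 3).
For λ=5: (A-λI) row 1 is [-8, 0], so an eigenvector is (0, 1).
General solution: c_1e^(-3t)(-1,3) + c_2e^(5t)(0,1).

x_1(t) = -c_1e^(-3t), x_2(t) = 3c_1e^(-3t) + c_2e^(5t)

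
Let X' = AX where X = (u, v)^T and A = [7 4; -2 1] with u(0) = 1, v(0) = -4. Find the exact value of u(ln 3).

A = [[7,4],[-2,1]]; eigenvalues λ = 3, 5.
Eigenvectors: (1,-1) for λ=3, (-2,1) for λ=5.
From the initial condition, c_1 = 7, c_2 = 3.
u(ln 3) = (7)(3^3)(1) + (3)(3^5)(-2) = -1269.

-1269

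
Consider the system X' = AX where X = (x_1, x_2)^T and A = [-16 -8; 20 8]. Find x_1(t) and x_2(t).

x_1(t) = K_1e^(-4t)sin(4t) + K_1e^(-4t)cos(4t) + K_2e^(-4t)sin(4t) - K_2e^(-4t)cos(4t), x_2(t) = -K_1e^(-4t)sin(4t) - 2K_1e^(-4t)cos(4t) - 2K_2e^(-4t)sin(4t) + K_2e^(-4t)cos(4t)

Coefficient matrix A = [[-16, -8], [20, 8]].
Characteristic polynomial det(A - λI) = λ^2 + 8λ + 32 = 0.
Eigenvalues λ = -4 ± 4i (complex conjugate pair).
For λ=-4+4i: an eigenvector is (1,-2) - i(1,-1) = (1 - i, -2 + i).
A real fundamental pair from Re and Im of e^((-4+4i)t)v: X_1 = e^(-4t)(cos(4t)·(1,-2) + sin(4t)·(1,-1)), X_2 = e^(-4t)(sin(4t)·(1,-2) - cos(4t)·(1,-1)).
General solution: K_1X_1 + K_2X_2.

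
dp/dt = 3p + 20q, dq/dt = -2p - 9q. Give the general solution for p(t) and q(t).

Coefficient matrix A = [[3, 20], [-2, -9]].
Characteristic polynomial det(A - λI) = λ^2 + 6λ + 13 = 0.
Eigenvalues λ = -3 ± 2i (complex conjugate pair).
For λ=-3+2i: an eigenvector is (-3,1) - i(1,0) = (-3 - i, 1).
A real fundamental pair from Re and Im of e^((-3+2i)t)v: X_1 = e^(-3t)(cos(2t)·(-3,1) + sin(2t)·(1,0)), X_2 = e^(-3t)(sin(2t)·(-3,1) - cos(2t)·(1,0)).
General solution: c_1X_1 + c_2X_2.

p(t) = c_1e^(-3t)sin(2t) - 3c_1e^(-3t)cos(2t) - 3c_2e^(-3t)sin(2t) - c_2e^(-3t)cos(2t), q(t) = c_1e^(-3t)cos(2t) + c_2e^(-3t)sin(2t)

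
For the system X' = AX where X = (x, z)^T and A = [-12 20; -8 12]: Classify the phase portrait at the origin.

A = [[-12,20],[-8,12]]; det(A-λI) = λ^2 + 16.
λ = 0 ± 4i: zero real part.

center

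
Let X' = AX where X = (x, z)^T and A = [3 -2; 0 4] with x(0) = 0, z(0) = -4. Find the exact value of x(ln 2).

A = [[3,-2],[0,4]]; eigenvalues λ = 3, 4.
Eigenvectors: (1,0) for λ=3, (2,-1) for λ=4.
From the initial condition, c_1 = -8, c_2 = 4.
x(ln 2) = (-8)(2^3)(1) + (4)(2^4)(2) = 64.

64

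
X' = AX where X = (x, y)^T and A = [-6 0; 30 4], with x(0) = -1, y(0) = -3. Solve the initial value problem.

x(t) = -e^(-6t), y(t) = -6e^(4t) + 3e^(-6t)

Coefficient matrix A = [[-6, 0], [30, 4]].
Characteristic polynomial det(A - λI) = λ^2 + 2λ - 24 = 0.
Eigenvalues λ = -6, 4.
For λ=-6: (A-λI) row 2 is [30, 10], so an eigenvector is (1, -3).
For λ=4: (A-λI) row 1 is [-10, 0], so an eigenvector is (0, 1).
General solution: c_1e^(-6t)(1,-3) + c_2e^(4t)(0,1).
Applying x(0)=-1, y(0)=-3 gives c_1=-1, c_2=-6.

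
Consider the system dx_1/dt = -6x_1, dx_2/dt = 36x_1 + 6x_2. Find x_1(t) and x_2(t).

x_1(t) = c_1e^(-6t), x_2(t) = -3c_1e^(-6t) + c_2e^(6t)

Coefficient matrix A = [[-6, 0], [36, 6]].
Characteristic polynomial det(A - λI) = λ^2 - 36 = 0.
Eigenvalues λ = -6, 6.
For λ=-6: (A-λI) row 2 is [36, 12], so an eigenvector is (1, -3).
For λ=6: (A-λI) row 1 is [-12, 0], so an eigenvector is (0, 1).
General solution: c_1e^(-6t)(1,-3) + c_2e^(6t)(0,1).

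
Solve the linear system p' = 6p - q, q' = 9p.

p(t) = C_1e^(3t) + C_2te^(3t) + C_2e^(3t), q(t) = 3C_1e^(3t) + 3C_2te^(3t) + 2C_2e^(3t)

Coefficient matrix A = [[6, -1], [9, 0]].
Characteristic polynomial det(A - λI) = λ^2 - 6λ + 9 = 0.
Single eigenvalue λ = 3 with algebraic multiplicity 2.
Eigenvector v = (1,3); generalized eigenvector w with (A-λI)w=v is (1,2).
General solution: e^(3t)[C_1·v + C_2·(t·v + w)].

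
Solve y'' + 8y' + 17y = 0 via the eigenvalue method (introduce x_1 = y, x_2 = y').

y(t) = C_1e^(-4t)cos(t) + C_2e^(-4t)sin(t)

Let x_1 = y, x_2 = y'. Then x_1' = x_2 and x_2' = -17x_1 - 8x_2.
A = [[0,1],[-17,-8]]; det(A-λI) = λ^2 + 8λ + 17.
Eigenvalues λ = -4 ± i.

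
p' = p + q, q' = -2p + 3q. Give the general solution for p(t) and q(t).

p(t) = C_1e^(2t)cos(t) + C_2e^(2t)sin(t), q(t) = -C_1e^(2t)sin(t) + C_1e^(2t)cos(t) + C_2e^(2t)sin(t) + C_2e^(2t)cos(t)

Coefficient matrix A = [[1, 1], [-2, 3]].
Characteristic polynomial det(A - λI) = λ^2 - 4λ + 5 = 0.
Eigenvalues λ = 2 ± i (complex conjugate pair).
For λ=2+i: an eigenvector is (1,1) - i(0,-1) = (1, 1 + i).
A real fundamental pair from Re and Im of e^((2+i)t)v: X_1 = e^(2t)(cos(t)·(1,1) + sin(t)·(0,-1)), X_2 = e^(2t)(sin(t)·(1,1) - cos(t)·(0,-1)).
General solution: C_1X_1 + C_2X_2.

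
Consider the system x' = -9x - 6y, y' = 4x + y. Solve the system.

x(t) = -C_1e^(-3t) - 3C_2e^(-5t), y(t) = C_1e^(-3t) + 2C_2e^(-5t)

Coefficient matrix A = [[-9, -6], [4, 1]].
Characteristic polynomial det(A - λI) = λ^2 + 8λ + 15 = 0.
Eigenvalues λ = -3, -5.
For λ=-3: (A-λI) row 1 is [-6, -6], so an eigenvector is (-1, 1).
For λ=-5: (A-λI) row 1 is [-4, -6], so an eigenvector is (-3, 2).
General solution: C_1e^(-3t)(-1,1) + C_2e^(-5t)(-3,2).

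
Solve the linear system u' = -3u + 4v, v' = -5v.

Coefficient matrix A = [[-3, 4], [0, -5]].
Characteristic polynomial det(A - λI) = λ^2 + 8λ + 15 = 0.
Eigenvalues λ = -3, -5.
For λ=-3: (A-λI) row 1 is [0, 4], so an eigenvector is (-1, 0).
For λ=-5: (A-λI) row 1 is [2, 4], so an eigenvector is (2, -1).
General solution: K_1e^(-3t)(-1,0) + K_2e^(-5t)(2,-1).

u(t) = -K_1e^(-3t) + 2K_2e^(-5t), v(t) = -K_2e^(-5t)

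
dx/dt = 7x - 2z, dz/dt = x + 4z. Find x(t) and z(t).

x(t) = 2K_1e^(6t) + K_2e^(5t), z(t) = K_1e^(6t) + K_2e^(5t)

Coefficient matrix A = [[7, -2], [1, 4]].
Characteristic polynomial det(A - λI) = λ^2 - 11λ + 30 = 0.
Eigenvalues λ = 6, 5.
For λ=6: (A-λI) row 1 is [1, -2], so an eigenvector is (2, 1).
For λ=5: (A-λI) row 1 is [2, -2], so an eigenvector is (1, 1).
General solution: K_1e^(6t)(2,1) + K_2e^(5t)(1,1).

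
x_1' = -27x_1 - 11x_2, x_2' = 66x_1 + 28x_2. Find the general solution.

Coefficient matrix A = [[-27, -11], [66, 28]].
Characteristic polynomial det(A - λI) = λ^2 - λ - 30 = 0.
Eigenvalues λ = 6, -5.
For λ=6: (A-λI) row 1 is [-33, -11], so an eigenvector is (-1, 3).
For λ=-5: (A-λI) row 1 is [-22, -11], so an eigenvector is (-1, 2).
General solution: c_1e^(6t)(-1,3) + c_2e^(-5t)(-1,2).

x_1(t) = -c_1e^(6t) - c_2e^(-5t), x_2(t) = 3c_1e^(6t) + 2c_2e^(-5t)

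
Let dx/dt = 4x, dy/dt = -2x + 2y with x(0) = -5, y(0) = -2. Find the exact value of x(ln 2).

A = [[4,0],[-2,2]]; eigenvalues λ = 2, 4.
Eigenvectors: (0,1) for λ=2, (-1,1) for λ=4.
From the initial condition, c_1 = -7, c_2 = 5.
x(ln 2) = (-7)(2^2)(0) + (5)(2^4)(-1) = -80.

-80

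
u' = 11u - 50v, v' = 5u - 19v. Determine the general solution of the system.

u(t) = -3K_1e^(-4t)sin(5t) - K_1e^(-4t)cos(5t) - K_2e^(-4t)sin(5t) + 3K_2e^(-4t)cos(5t), v(t) = -K_1e^(-4t)sin(5t) + K_2e^(-4t)cos(5t)

Coefficient matrix A = [[11, -50], [5, -19]].
Characteristic polynomial det(A - λI) = λ^2 + 8λ + 41 = 0.
Eigenvalues λ = -4 ± 5i (complex conjugate pair).
For λ=-4+5i: an eigenvector is (-1,0) - i(-3,-1) = (-1 + 3i, 0 + i).
A real fundamental pair from Re and Im of e^((-4+5i)t)v: X_1 = e^(-4t)(cos(5t)·(-1,0) + sin(5t)·(-3,-1)), X_2 = e^(-4t)(sin(5t)·(-1,0) - cos(5t)·(-3,-1)).
General solution: K_1X_1 + K_2X_2.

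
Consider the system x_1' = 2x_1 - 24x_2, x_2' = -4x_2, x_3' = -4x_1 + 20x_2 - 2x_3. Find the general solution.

Coefficient matrix A = [[2, -24, 0], [0, -4, 0], [-4, 20, -2]].
det(A - λI) = 0 gives eigenvalues λ = -4, 2, -2.
For λ=-4: eigenvector (4,1,-2).
For λ=2: eigenvector (1,0,-1).
For λ=-2: eigenvector (0,0,1).
General solution: c_1e^(-4t)(4,1,-2) + c_2e^(2t)(1,0,-1) + c_3e^(-2t)(0,0,1).

x_1(t) = 4c_1e^(-4t) + c_2e^(2t), x_2(t) = c_1e^(-4t), x_3(t) = -2c_1e^(-4t) - c_2e^(2t) + c_3e^(-2t)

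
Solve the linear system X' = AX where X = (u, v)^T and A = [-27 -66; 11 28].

u(t) = -2c_1e^(6t) - 3c_2e^(-5t), v(t) = c_1e^(6t) + c_2e^(-5t)

Coefficient matrix A = [[-27, -66], [11, 28]].
Characteristic polynomial det(A - λI) = λ^2 - λ - 30 = 0.
Eigenvalues λ = 6, -5.
For λ=6: (A-λI) row 1 is [-33, -66], so an eigenvector is (-2, 1).
For λ=-5: (A-λI) row 1 is [-22, -66], so an eigenvector is (-3, 1).
General solution: c_1e^(6t)(-2,1) + c_2e^(-5t)(-3,1).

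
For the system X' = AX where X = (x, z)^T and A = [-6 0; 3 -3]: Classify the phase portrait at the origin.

A = [[-6,0],[3,-3]]; det(A-λI) = λ^2 + 9λ + 18.
λ = -6, -3: both negative.

stable node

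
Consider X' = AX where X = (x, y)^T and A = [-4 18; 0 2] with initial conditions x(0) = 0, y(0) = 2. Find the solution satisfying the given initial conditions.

x(t) = 6e^(2t) - 6e^(-4t), y(t) = 2e^(2t)

Coefficient matrix A = [[-4, 18], [0, 2]].
Characteristic polynomial det(A - λI) = λ^2 + 2λ - 8 = 0.
Eigenvalues λ = 2, -4.
For λ=2: (A-λI) row 1 is [-6, 18], so an eigenvector is (-3, -1).
For λ=-4: (A-λI) row 1 is [0, 18], so an eigenvector is (-1, 0).
General solution: c_1e^(2t)(-3,-1) + c_2e^(-4t)(-1,0).
Applying x(0)=0, y(0)=2 gives c_1=-2, c_2=6.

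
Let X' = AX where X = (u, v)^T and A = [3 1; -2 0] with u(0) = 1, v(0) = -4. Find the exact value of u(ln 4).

-20

A = [[3,1],[-2,0]]; eigenvalues λ = 2, 1.
Eigenvectors: (1,-1) for λ=2, (-1,2) for λ=1.
From the initial condition, c_1 = -2, c_2 = -3.
u(ln 4) = (-2)(4^2)(1) + (-3)(4^1)(-1) = -20.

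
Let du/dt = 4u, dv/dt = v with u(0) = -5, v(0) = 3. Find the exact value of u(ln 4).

A = [[4,0],[0,1]]; eigenvalues λ = 1, 4.
Eigenvectors: (0,1) for λ=1, (-1,0) for λ=4.
From the initial condition, c_1 = 3, c_2 = 5.
u(ln 4) = (3)(4^1)(0) + (5)(4^4)(-1) = -1280.

-1280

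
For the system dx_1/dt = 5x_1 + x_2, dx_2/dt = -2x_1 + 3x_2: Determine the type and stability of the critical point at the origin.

unstable spiral

A = [[5,1],[-2,3]]; det(A-λI) = λ^2 - 8λ + 17.
λ = 4 ± i: positive real part.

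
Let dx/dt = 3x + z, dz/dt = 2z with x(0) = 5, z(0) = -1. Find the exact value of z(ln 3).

A = [[3,1],[0,2]]; eigenvalues λ = 3, 2.
Eigenvectors: (1,0) for λ=3, (1,-1) for λ=2.
From the initial condition, c_1 = 4, c_2 = 1.
z(ln 3) = (4)(3^3)(0) + (1)(3^2)(-1) = -9.

-9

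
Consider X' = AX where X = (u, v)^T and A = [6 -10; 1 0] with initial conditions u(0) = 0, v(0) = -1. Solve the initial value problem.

u(t) = 10e^(3t)sin(t), v(t) = 3e^(3t)sin(t) - e^(3t)cos(t)

Coefficient matrix A = [[6, -10], [1, 0]].
Characteristic polynomial det(A - λI) = λ^2 - 6λ + 10 = 0.
Eigenvalues λ = 3 ± i (complex conjugate pair).
For λ=3+i: an eigenvector is (3,1) - i(-1,0) = (3 + i, 1).
A real fundamental pair from Re and Im of e^((3+i)t)v: X_1 = e^(3t)(cos(t)·(3,1) + sin(t)·(-1,0)), X_2 = e^(3t)(sin(t)·(3,1) - cos(t)·(-1,0)).
General solution: C_1X_1 + C_2X_2.
Applying u(0)=0, v(0)=-1 gives C_1=-1, C_2=3.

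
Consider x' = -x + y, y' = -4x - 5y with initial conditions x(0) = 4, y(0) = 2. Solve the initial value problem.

x(t) = 10te^(-3t) + 4e^(-3t), y(t) = -20te^(-3t) + 2e^(-3t)

Coefficient matrix A = [[-1, 1], [-4, -5]].
Characteristic polynomial det(A - λI) = λ^2 + 6λ + 9 = 0.
Single eigenvalue λ = -3 with algebraic multiplicity 2.
Eigenvector v = (1,-2); generalized eigenvector w with (A-λI)w=v is (0,1).
General solution: e^(-3t)[c_1·v + c_2·(t·v + w)].
Applying x(0)=4, y(0)=2 gives c_1=4, c_2=10.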